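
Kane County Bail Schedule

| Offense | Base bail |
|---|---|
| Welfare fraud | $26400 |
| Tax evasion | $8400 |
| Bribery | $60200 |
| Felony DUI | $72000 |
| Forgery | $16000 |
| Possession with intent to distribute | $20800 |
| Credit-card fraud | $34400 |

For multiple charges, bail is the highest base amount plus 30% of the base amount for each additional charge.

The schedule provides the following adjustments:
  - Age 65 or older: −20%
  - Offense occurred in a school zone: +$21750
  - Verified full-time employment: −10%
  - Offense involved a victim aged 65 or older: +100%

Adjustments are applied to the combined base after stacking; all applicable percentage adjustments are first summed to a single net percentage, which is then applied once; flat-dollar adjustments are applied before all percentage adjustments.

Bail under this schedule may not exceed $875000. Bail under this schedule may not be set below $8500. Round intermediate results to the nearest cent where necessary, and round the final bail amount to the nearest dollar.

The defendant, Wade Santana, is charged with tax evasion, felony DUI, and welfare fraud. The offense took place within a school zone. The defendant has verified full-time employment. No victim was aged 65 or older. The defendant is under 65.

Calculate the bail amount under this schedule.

$93771

Base amounts from the schedule: tax evasion $8400; felony DUI $72000; welfare fraud $26400.
Stacking rule: highest base plus 30% of each additional charge. Highest is felony DUI at $72000. Additional: $8400 × 30% = $2520; $26400 × 30% = $7920. Combined base = $72000 + $10440 = $82440.
Offense occurred in a school zone (+$21750 flat): $82440 + $21750 = $104190.
Verified full-time employment (−10%): $104190 × 0.9 = $93771.
$93771 is within the $875000 maximum.
$93771 is at or above the $8500 minimum.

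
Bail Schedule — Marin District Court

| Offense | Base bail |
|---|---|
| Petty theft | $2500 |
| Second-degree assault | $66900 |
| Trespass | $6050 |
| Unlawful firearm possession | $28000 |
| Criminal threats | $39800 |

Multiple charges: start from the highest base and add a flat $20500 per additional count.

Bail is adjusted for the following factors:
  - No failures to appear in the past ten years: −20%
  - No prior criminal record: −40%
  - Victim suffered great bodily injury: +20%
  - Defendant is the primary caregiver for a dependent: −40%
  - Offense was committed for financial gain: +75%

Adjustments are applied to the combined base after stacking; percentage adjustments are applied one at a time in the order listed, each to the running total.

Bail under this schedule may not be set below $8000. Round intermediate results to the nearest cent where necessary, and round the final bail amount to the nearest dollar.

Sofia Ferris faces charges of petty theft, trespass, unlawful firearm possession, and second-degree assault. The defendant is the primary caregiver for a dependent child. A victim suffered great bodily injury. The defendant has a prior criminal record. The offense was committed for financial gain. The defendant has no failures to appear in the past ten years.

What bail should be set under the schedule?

Base amounts from the schedule: petty theft $2500; trespass $6050; unlawful firearm possession $28000; second-degree assault $66900.
Stacking rule: highest base plus $20500 per additional charge. Highest is second-degree assault at $66900; 3 additional charges → +$61500. Combined base = $128400.
No failures to appear in the past ten years (−20%): $128400 × 0.8 = $102720.
Victim suffered great bodily injury (+20%): $102720 × 1.2 = $123264.
Defendant is the primary caregiver for a dependent (−40%): $123264 × 0.6 = $73958.40.
Offense was committed for financial gain (+75%): $73958.40 × 1.75 = $129427.20.
$129427.20 is at or above the $8000 minimum.
Rounded to the nearest dollar: $129427.

$129427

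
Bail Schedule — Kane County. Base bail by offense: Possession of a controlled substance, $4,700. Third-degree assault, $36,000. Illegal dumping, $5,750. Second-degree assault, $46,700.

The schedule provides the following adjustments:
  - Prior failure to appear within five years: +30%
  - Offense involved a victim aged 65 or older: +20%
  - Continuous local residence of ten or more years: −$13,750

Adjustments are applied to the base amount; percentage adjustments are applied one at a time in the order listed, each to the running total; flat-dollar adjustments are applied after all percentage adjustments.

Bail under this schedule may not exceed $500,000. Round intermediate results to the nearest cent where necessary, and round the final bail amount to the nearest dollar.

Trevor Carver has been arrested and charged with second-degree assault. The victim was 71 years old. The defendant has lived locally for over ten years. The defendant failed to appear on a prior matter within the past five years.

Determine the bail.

$59,102

Base amounts from the schedule: second-degree assault $46,700.
Single charge. Combined base = $46,700.
Prior failure to appear within five years (+30%): $46,700 × 1.3 = $60,710.
Offense involved a victim aged 65 or older (+20%): $60,710 × 1.2 = $72,852.
Continuous local residence of ten or more years (−$13,750 flat): $72,852 − $13,750 = $59,102.
$59,102 is within the $500,000 maximum.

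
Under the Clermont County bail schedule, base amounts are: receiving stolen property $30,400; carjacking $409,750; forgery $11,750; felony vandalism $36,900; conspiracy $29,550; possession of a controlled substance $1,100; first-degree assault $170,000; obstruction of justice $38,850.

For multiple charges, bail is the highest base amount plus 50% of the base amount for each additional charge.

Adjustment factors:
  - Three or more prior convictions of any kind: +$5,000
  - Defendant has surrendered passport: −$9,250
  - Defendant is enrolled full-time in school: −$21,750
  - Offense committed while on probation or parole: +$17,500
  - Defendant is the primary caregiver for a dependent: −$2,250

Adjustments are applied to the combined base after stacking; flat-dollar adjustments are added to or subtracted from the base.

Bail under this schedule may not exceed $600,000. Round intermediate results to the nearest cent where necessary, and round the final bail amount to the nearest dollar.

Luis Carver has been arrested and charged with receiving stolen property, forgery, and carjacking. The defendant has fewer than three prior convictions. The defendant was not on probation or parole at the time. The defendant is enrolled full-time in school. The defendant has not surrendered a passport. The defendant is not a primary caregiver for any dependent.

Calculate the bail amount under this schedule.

Base amounts from the schedule: receiving stolen property $30,400; forgery $11,750; carjacking $409,750.
Stacking rule: highest base plus 50% of each additional charge. Highest is carjacking at $409,750. Additional: $30,400 × 50% = $15,200; $11,750 × 50% = $5,875. Combined base = $409,750 + $21,075 = $430,825.
Defendant is enrolled full-time in school (−$21,750 flat): $430,825 − $21,750 = $409,075.
$409,075 is within the $600,000 maximum.

$409,075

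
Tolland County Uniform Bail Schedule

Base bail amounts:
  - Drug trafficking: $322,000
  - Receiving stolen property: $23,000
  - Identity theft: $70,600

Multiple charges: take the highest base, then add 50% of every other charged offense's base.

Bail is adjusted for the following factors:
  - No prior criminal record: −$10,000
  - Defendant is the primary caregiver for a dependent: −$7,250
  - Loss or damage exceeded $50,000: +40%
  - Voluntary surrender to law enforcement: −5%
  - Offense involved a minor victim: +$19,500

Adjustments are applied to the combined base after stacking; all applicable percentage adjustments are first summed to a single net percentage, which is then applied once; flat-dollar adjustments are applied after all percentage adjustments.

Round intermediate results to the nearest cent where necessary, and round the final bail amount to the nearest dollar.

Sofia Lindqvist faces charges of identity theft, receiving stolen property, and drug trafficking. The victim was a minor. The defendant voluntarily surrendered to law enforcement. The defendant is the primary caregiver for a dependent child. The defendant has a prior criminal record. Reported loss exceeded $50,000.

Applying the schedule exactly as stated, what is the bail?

Base amounts from the schedule: identity theft $70,600; receiving stolen property $23,000; drug trafficking $322,000.
Stacking rule: highest base plus 50% of each additional charge. Highest is drug trafficking at $322,000. Additional: $70,600 × 50% = $35,300; $23,000 × 50% = $11,500. Combined base = $322,000 + $46,800 = $368,800.
Net percentage adjustment: +40% −5% = +35%. $368,800 × 1.35 = $497,880.
Defendant is the primary caregiver for a dependent (−$7,250 flat): $497,880 − $7,250 = $490,630.
Offense involved a minor victim (+$19,500 flat): $490,630 + $19,500 = $510,130.

$510,130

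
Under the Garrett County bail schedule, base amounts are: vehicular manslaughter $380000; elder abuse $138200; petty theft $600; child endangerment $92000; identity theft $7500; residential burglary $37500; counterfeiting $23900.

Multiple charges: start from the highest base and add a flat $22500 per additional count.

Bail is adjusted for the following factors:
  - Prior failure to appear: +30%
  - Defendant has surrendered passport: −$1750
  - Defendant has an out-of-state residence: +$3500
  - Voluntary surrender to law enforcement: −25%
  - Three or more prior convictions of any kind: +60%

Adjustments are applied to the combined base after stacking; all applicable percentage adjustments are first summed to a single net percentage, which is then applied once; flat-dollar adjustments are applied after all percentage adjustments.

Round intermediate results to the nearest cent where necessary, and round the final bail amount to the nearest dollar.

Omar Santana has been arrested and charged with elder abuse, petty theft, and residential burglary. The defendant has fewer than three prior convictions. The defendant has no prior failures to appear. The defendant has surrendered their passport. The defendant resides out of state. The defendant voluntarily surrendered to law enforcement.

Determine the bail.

$139150

Base amounts from the schedule: elder abuse $138200; petty theft $600; residential burglary $37500.
Stacking rule: highest base plus $22500 per additional charge. Highest is elder abuse at $138200; 2 additional charges → +$45000. Combined base = $183200.
Voluntary surrender to law enforcement (−25%): $183200 × 0.75 = $137400.
Defendant has surrendered passport (−$1750 flat): $137400 − $1750 = $135650.
Defendant has an out-of-state residence (+$3500 flat): $135650 + $3500 = $139150.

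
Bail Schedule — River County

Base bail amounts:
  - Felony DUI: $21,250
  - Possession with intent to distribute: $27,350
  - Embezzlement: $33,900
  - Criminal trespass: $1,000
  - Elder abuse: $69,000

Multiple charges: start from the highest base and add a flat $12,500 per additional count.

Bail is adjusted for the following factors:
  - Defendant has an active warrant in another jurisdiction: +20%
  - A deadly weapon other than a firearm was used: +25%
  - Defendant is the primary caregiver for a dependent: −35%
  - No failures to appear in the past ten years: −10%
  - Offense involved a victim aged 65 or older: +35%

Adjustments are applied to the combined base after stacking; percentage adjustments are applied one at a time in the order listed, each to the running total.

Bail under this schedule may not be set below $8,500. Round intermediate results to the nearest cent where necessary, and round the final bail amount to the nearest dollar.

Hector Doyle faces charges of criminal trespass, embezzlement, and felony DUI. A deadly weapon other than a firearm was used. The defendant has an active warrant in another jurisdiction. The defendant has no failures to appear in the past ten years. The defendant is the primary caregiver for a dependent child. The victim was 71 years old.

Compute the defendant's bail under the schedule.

$69,774

Base amounts from the schedule: criminal trespass $1,000; embezzlement $33,900; felony DUI $21,250.
Stacking rule: highest base plus $12,500 per additional charge. Highest is embezzlement at $33,900; 2 additional charges → +$25,000. Combined base = $58,900.
Defendant has an active warrant in another jurisdiction (+20%): $58,900 × 1.2 = $70,680.
A deadly weapon other than a firearm was used (+25%): $70,680 × 1.25 = $88,350.
Defendant is the primary caregiver for a dependent (−35%): $88,350 × 0.65 = $57,427.50.
No failures to appear in the past ten years (−10%): $57,427.50 × 0.9 = $51,684.75.
Offense involved a victim aged 65 or older (+35%): $51,684.75 × 1.35 = $69,774.41.
$69,774.41 is at or above the $8,500 minimum.
Rounded to the nearest dollar: $69,774.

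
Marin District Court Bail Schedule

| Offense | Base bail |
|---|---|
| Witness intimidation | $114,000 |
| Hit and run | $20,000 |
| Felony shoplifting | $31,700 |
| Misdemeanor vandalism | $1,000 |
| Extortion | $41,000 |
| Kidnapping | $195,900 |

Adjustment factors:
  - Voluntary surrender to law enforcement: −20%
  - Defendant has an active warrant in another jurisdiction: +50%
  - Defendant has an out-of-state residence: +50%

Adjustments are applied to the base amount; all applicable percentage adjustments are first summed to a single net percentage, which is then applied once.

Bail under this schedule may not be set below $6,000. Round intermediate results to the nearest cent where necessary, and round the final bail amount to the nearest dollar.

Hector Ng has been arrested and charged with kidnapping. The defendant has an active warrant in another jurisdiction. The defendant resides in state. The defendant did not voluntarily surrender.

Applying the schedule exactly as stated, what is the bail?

Base amounts from the schedule: kidnapping $195,900.
Single charge. Combined base = $195,900.
Defendant has an active warrant in another jurisdiction (+50%): $195,900 × 1.5 = $293,850.
$293,850 is at or above the $6,000 minimum.

$293,850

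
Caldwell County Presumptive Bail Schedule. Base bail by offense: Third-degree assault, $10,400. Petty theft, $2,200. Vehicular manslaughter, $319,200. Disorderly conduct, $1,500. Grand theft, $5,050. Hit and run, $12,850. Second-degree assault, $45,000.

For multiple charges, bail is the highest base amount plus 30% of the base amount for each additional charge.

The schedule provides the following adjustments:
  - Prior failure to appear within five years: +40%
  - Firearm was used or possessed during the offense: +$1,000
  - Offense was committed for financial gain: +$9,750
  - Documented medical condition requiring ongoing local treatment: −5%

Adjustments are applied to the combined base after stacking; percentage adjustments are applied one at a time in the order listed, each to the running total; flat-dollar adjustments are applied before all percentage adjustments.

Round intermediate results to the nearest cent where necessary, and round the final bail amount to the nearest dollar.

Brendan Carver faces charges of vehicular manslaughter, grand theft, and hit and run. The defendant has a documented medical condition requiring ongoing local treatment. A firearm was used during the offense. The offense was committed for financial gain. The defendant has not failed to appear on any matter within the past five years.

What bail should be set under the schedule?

Base amounts from the schedule: vehicular manslaughter $319,200; grand theft $5,050; hit and run $12,850.
Stacking rule: highest base plus 30% of each additional charge. Highest is vehicular manslaughter at $319,200. Additional: $5,050 × 30% = $1,515; $12,850 × 30% = $3,855. Combined base = $319,200 + $5,370 = $324,570.
Firearm was used or possessed during the offense (+$1,000 flat): $324,570 + $1,000 = $325,570.
Offense was committed for financial gain (+$9,750 flat): $325,570 + $9,750 = $335,320.
Documented medical condition requiring ongoing local treatment (−5%): $335,320 × 0.95 = $318,554.

$318,554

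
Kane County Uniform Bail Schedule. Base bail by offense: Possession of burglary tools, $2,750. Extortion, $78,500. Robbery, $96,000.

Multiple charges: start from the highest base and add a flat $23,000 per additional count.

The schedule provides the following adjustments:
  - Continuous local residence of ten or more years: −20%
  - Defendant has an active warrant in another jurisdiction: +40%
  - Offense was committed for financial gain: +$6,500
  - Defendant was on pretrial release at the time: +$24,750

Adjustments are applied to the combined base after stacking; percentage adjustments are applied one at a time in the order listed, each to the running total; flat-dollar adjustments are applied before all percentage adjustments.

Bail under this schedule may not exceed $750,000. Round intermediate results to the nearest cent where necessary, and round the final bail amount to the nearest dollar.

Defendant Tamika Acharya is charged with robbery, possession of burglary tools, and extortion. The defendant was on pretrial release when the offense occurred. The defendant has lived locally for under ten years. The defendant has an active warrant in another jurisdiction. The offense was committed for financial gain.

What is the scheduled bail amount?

Base amounts from the schedule: robbery $96,000; possession of burglary tools $2,750; extortion $78,500.
Stacking rule: highest base plus $23,000 per additional charge. Highest is robbery at $96,000; 2 additional charges → +$46,000. Combined base = $142,000.
Offense was committed for financial gain (+$6,500 flat): $142,000 + $6,500 = $148,500.
Defendant was on pretrial release at the time (+$24,750 flat): $148,500 + $24,750 = $173,250.
Defendant has an active warrant in another jurisdiction (+40%): $173,250 × 1.4 = $242,550.
$242,550 is within the $750,000 maximum.

$242,550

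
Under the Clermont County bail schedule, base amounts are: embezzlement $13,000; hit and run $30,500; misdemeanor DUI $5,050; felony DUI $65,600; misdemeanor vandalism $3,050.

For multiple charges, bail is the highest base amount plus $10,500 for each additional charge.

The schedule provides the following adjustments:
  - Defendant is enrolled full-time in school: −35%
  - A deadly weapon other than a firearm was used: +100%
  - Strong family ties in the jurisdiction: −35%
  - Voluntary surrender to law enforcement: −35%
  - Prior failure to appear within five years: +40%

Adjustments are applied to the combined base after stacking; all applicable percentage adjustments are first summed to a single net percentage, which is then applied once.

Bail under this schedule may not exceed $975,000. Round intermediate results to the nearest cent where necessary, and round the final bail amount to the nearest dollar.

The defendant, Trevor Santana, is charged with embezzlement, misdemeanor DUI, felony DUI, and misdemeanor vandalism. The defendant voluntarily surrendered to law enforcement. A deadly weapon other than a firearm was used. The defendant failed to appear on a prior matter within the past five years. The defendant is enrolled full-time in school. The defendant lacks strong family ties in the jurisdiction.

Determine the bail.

Base amounts from the schedule: embezzlement $13,000; misdemeanor DUI $5,050; felony DUI $65,600; misdemeanor vandalism $3,050.
Stacking rule: highest base plus $10,500 per additional charge. Highest is felony DUI at $65,600; 3 additional charges → +$31,500. Combined base = $97,100.
Net percentage adjustment: −35% +100% −35% +40% = +70%. $97,100 × 1.7 = $165,070.
$165,070 is within the $975,000 maximum.

$165,070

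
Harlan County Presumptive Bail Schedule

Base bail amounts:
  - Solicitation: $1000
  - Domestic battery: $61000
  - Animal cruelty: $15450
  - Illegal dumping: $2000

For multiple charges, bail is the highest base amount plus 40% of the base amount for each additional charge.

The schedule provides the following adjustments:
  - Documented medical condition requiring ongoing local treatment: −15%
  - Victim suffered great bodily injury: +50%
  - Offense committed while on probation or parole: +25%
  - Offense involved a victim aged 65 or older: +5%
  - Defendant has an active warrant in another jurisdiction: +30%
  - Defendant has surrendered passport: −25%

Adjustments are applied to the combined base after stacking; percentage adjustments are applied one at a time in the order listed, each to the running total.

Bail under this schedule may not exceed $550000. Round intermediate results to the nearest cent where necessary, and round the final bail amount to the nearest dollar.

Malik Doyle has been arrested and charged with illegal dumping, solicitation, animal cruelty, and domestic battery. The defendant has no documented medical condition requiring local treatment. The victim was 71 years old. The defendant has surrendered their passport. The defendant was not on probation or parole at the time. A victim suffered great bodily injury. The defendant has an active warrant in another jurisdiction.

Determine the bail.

$105006

Base amounts from the schedule: illegal dumping $2000; solicitation $1000; animal cruelty $15450; domestic battery $61000.
Stacking rule: highest base plus 40% of each additional charge. Highest is domestic battery at $61000. Additional: $2000 × 40% = $800; $1000 × 40% = $400; $15450 × 40% = $6180. Combined base = $61000 + $7380 = $68380.
Victim suffered great bodily injury (+50%): $68380 × 1.5 = $102570.
Offense involved a victim aged 65 or older (+5%): $102570 × 1.05 = $107698.50.
Defendant has an active warrant in another jurisdiction (+30%): $107698.50 × 1.3 = $140008.05.
Defendant has surrendered passport (−25%): $140008.05 × 0.75 = $105006.04.
$105006.04 is within the $550000 maximum.
Rounded to the nearest dollar: $105006.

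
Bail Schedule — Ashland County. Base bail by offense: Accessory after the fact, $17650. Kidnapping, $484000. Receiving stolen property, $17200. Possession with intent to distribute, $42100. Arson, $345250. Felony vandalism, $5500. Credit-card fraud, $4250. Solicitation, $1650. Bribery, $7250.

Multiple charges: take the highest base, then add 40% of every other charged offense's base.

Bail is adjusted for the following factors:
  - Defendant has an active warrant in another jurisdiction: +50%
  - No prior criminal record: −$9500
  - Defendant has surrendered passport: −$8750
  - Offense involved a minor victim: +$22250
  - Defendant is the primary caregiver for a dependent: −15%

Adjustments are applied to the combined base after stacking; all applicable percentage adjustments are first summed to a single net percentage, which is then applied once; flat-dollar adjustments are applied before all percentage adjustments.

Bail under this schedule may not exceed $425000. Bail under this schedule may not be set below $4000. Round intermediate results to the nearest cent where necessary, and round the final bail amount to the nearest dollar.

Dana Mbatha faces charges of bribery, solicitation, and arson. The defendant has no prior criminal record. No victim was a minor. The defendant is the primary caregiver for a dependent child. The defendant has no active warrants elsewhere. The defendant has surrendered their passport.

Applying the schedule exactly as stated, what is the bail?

Base amounts from the schedule: bribery $7250; solicitation $1650; arson $345250.
Stacking rule: highest base plus 40% of each additional charge. Highest is arson at $345250. Additional: $7250 × 40% = $2900; $1650 × 40% = $660. Combined base = $345250 + $3560 = $348810.
No prior criminal record (−$9500 flat): $348810 − $9500 = $339310.
Defendant has surrendered passport (−$8750 flat): $339310 − $8750 = $330560.
Defendant is the primary caregiver for a dependent (−15%): $330560 × 0.85 = $280976.
$280976 is within the $425000 maximum.
$280976 is at or above the $4000 minimum.

$280976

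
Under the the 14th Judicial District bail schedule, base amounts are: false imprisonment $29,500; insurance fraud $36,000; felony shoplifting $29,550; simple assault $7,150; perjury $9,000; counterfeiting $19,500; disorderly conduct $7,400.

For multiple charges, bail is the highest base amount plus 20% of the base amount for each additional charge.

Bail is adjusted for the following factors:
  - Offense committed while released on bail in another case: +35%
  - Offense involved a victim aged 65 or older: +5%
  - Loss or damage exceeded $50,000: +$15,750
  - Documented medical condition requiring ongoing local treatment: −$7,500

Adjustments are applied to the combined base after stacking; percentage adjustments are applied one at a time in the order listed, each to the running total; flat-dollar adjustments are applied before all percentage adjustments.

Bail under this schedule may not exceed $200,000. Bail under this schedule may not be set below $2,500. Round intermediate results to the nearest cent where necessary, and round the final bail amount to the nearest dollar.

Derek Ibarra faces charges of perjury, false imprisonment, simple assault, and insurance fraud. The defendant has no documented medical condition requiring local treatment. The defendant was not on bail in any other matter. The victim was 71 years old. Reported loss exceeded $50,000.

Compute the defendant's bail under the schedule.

Base amounts from the schedule: perjury $9,000; false imprisonment $29,500; simple assault $7,150; insurance fraud $36,000.
Stacking rule: highest base plus 20% of each additional charge. Highest is insurance fraud at $36,000. Additional: $9,000 × 20% = $1,800; $29,500 × 20% = $5,900; $7,150 × 20% = $1,430. Combined base = $36,000 + $9,130 = $45,130.
Loss or damage exceeded $50,000 (+$15,750 flat): $45,130 + $15,750 = $60,880.
Offense involved a victim aged 65 or older (+5%): $60,880 × 1.05 = $63,924.
$63,924 is within the $200,000 maximum.
$63,924 is at or above the $2,500 minimum.

$63,924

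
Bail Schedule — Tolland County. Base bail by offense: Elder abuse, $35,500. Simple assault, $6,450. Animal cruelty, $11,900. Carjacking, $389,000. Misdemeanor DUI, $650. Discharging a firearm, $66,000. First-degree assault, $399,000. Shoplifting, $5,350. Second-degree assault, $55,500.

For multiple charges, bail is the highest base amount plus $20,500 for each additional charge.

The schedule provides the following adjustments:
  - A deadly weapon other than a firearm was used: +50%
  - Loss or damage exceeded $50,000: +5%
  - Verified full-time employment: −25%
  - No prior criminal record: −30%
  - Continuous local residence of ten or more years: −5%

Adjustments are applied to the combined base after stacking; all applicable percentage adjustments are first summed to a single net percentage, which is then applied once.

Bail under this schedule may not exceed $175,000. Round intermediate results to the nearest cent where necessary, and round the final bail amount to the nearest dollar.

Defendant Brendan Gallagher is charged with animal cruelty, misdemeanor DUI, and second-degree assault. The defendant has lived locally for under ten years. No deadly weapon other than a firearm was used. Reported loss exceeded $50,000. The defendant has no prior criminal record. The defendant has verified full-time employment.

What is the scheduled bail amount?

Base amounts from the schedule: animal cruelty $11,900; misdemeanor DUI $650; second-degree assault $55,500.
Stacking rule: highest base plus $20,500 per additional charge. Highest is second-degree assault at $55,500; 2 additional charges → +$41,000. Combined base = $96,500.
Net percentage adjustment: +5% −25% −30% = −50%. $96,500 × 0.5 = $48,250.
$48,250 is within the $175,000 maximum.

$48,250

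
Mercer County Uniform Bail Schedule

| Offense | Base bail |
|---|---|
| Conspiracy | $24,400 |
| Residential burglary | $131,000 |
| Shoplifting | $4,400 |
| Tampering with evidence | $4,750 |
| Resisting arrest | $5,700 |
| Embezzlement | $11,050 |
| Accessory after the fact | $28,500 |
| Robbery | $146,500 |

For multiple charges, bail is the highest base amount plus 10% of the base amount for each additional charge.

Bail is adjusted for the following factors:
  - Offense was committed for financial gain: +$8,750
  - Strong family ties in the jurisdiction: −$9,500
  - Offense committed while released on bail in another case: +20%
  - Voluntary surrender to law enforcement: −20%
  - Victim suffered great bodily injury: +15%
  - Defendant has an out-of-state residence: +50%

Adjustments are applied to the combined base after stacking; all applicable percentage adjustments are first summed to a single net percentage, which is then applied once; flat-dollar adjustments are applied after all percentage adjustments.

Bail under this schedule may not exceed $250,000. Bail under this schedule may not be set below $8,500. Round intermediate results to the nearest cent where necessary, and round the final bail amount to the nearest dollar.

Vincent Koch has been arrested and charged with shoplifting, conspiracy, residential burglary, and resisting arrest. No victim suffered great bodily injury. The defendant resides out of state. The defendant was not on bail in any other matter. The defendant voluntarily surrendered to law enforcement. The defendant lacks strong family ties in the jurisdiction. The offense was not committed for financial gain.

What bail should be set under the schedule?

$174,785

Base amounts from the schedule: shoplifting $4,400; conspiracy $24,400; residential burglary $131,000; resisting arrest $5,700.
Stacking rule: highest base plus 10% of each additional charge. Highest is residential burglary at $131,000. Additional: $4,400 × 10% = $440; $24,400 × 10% = $2,440; $5,700 × 10% = $570. Combined base = $131,000 + $3,450 = $134,450.
Net percentage adjustment: −20% +50% = +30%. $134,450 × 1.3 = $174,785.
$174,785 is within the $250,000 maximum.
$174,785 is at or above the $8,500 minimum.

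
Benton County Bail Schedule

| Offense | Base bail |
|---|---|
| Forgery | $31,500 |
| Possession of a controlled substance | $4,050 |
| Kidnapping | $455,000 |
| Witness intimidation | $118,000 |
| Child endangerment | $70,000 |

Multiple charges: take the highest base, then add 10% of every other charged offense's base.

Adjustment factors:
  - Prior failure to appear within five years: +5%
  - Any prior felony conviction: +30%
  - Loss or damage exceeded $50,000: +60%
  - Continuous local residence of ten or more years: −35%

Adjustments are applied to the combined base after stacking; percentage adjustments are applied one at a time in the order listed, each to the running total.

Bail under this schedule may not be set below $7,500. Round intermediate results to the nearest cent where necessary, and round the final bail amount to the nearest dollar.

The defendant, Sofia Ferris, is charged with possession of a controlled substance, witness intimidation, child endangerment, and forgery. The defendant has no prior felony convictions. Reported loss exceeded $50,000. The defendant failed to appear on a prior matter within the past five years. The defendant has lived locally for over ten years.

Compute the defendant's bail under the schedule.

$140,382

Base amounts from the schedule: possession of a controlled substance $4,050; witness intimidation $118,000; child endangerment $70,000; forgery $31,500.
Stacking rule: highest base plus 10% of each additional charge. Highest is witness intimidation at $118,000. Additional: $4,050 × 10% = $405; $70,000 × 10% = $7,000; $31,500 × 10% = $3,150. Combined base = $118,000 + $10,555 = $128,555.
Prior failure to appear within five years (+5%): $128,555 × 1.05 = $134,982.75.
Loss or damage exceeded $50,000 (+60%): $134,982.75 × 1.6 = $215,972.40.
Continuous local residence of ten or more years (−35%): $215,972.40 × 0.65 = $140,382.06.
$140,382.06 is at or above the $7,500 minimum.
Rounded to the nearest dollar: $140,382.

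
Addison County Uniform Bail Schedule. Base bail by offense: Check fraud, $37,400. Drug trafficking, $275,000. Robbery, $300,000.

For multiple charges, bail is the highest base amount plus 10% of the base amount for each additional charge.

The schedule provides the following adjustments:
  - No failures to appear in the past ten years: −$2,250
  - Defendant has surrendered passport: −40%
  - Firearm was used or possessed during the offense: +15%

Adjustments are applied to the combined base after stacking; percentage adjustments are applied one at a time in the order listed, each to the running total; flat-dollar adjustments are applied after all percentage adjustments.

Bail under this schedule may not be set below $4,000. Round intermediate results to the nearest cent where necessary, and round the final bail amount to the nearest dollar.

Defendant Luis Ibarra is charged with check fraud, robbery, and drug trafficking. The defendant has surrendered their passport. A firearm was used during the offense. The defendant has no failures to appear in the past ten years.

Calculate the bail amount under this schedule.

Base amounts from the schedule: check fraud $37,400; robbery $300,000; drug trafficking $275,000.
Stacking rule: highest base plus 10% of each additional charge. Highest is robbery at $300,000. Additional: $37,400 × 10% = $3,740; $275,000 × 10% = $27,500. Combined base = $300,000 + $31,240 = $331,240.
Defendant has surrendered passport (−40%): $331,240 × 0.6 = $198,744.
Firearm was used or possessed during the offense (+15%): $198,744 × 1.15 = $228,555.60.
No failures to appear in the past ten years (−$2,250 flat): $228,555.60 − $2,250 = $226,305.60.
$226,305.60 is at or above the $4,000 minimum.
Rounded to the nearest dollar: $226,306.

$226,306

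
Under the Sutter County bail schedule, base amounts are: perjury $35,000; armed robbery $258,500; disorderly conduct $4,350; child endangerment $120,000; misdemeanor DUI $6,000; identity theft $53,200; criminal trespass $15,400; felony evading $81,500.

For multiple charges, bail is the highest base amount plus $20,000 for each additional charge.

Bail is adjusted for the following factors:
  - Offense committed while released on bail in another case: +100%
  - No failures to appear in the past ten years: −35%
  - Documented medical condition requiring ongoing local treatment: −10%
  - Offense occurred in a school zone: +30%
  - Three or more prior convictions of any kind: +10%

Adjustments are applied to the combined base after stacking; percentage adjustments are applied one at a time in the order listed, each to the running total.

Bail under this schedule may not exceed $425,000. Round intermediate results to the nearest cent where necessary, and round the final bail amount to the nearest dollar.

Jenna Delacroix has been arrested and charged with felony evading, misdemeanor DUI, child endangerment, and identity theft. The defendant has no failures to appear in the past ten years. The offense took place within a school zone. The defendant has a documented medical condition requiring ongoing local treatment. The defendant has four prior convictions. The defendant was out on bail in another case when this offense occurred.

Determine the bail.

Base amounts from the schedule: felony evading $81,500; misdemeanor DUI $6,000; child endangerment $120,000; identity theft $53,200.
Stacking rule: highest base plus $20,000 per additional charge. Highest is child endangerment at $120,000; 3 additional charges → +$60,000. Combined base = $180,000.
Offense committed while released on bail in another case (+100%): $180,000 × 2 = $360,000.
No failures to appear in the past ten years (−35%): $360,000 × 0.65 = $234,000.
Documented medical condition requiring ongoing local treatment (−10%): $234,000 × 0.9 = $210,600.
Offense occurred in a school zone (+30%): $210,600 × 1.3 = $273,780.
Three or more prior convictions of any kind (+10%): $273,780 × 1.1 = $301,158.
$301,158 is within the $425,000 maximum.

$301,158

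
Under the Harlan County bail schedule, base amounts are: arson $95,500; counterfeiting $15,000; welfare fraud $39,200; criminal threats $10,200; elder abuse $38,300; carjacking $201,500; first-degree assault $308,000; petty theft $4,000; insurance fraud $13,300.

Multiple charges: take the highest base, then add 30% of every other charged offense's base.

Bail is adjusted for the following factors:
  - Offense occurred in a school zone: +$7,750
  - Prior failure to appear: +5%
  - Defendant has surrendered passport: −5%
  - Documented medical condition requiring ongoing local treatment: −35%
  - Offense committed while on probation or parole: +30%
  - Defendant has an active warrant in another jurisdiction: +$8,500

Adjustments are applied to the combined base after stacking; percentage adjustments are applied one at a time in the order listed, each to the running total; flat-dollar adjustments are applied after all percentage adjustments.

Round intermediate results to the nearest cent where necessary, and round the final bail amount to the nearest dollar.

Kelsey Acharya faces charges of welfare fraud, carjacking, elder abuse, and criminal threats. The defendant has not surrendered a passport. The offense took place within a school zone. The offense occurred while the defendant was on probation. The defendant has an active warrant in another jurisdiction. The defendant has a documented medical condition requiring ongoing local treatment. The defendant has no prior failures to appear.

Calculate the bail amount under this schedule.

Base amounts from the schedule: welfare fraud $39,200; carjacking $201,500; elder abuse $38,300; criminal threats $10,200.
Stacking rule: highest base plus 30% of each additional charge. Highest is carjacking at $201,500. Additional: $39,200 × 30% = $11,760; $38,300 × 30% = $11,490; $10,200 × 30% = $3,060. Combined base = $201,500 + $26,310 = $227,810.
Documented medical condition requiring ongoing local treatment (−35%): $227,810 × 0.65 = $148,076.50.
Offense committed while on probation or parole (+30%): $148,076.50 × 1.3 = $192,499.45.
Offense occurred in a school zone (+$7,750 flat): $192,499.45 + $7,750 = $200,249.45.
Defendant has an active warrant in another jurisdiction (+$8,500 flat): $200,249.45 + $8,500 = $208,749.45.
Rounded to the nearest dollar: $208,749.

$208,749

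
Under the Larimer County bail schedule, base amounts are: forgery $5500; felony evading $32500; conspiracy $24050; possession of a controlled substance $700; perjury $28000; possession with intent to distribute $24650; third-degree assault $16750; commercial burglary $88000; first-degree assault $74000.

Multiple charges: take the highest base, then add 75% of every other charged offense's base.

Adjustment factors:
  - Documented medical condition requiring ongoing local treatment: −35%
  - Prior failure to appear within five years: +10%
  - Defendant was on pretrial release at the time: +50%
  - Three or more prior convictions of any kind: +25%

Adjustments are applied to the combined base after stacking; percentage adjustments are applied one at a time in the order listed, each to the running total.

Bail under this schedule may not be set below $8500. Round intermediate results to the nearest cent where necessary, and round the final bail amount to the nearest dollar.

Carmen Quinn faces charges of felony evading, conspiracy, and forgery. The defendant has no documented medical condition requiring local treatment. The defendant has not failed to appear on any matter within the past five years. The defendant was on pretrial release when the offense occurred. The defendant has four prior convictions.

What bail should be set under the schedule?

$102492

Base amounts from the schedule: felony evading $32500; conspiracy $24050; forgery $5500.
Stacking rule: highest base plus 75% of each additional charge. Highest is felony evading at $32500. Additional: $24050 × 75% = $18037.50; $5500 × 75% = $4125. Combined base = $32500 + $22162.50 = $54662.50.
Defendant was on pretrial release at the time (+50%): $54662.50 × 1.5 = $81993.75.
Three or more prior convictions of any kind (+25%): $81993.75 × 1.25 = $102492.19.
$102492.19 is at or above the $8500 minimum.
Rounded to the nearest dollar: $102492.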